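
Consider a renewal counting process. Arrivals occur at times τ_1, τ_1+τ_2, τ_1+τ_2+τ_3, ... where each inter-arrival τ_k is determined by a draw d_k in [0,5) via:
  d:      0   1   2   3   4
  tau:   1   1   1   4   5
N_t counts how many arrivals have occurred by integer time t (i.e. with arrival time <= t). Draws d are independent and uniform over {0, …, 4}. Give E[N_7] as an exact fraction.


Inter-arrival values over d=0..4: [1, 1, 1, 4, 5]
Each d has probability 1/5, so the pmf of τ is: f(1) = 3/5, f(4) = 1/5, f(5) = 1/5
Renewal equation for m(n) = E[N_n]: condition on τ_1 = k (if k <= n, one arrival plus a fresh copy on the remaining n−k steps): m(n) = F(n) + Σ_{k<=n} f(k)·m(n−k), where F(n) = P(τ <= n) and m(0) = 0
m(1) = F(1) = 3/5
m(2) = F(2) + f(1)·m(1) = 3/5 + 3/5·3/5 = 24/25
m(3) = F(3) + f(1)·m(2) = 3/5 + 3/5·24/25 = 147/125
m(4) = F(4) + f(1)·m(3) = 4/5 + 3/5·147/125 = 941/625
m(5) = F(5) + f(1)·m(4) + f(4)·m(1) = 1 + 3/5·941/625 + 1/5·3/5 = 6323/3125
m(6) = F(6) + f(1)·m(5) + f(4)·m(2) + f(5)·m(1) = 1 + 3/5·6323/3125 + 1/5·24/25 + 1/5·3/5 = 39469/15625
m(7) = F(7) + f(1)·m(6) + f(4)·m(3) + f(5)·m(2) = 1 + 3/5·39469/15625 + 1/5·147/125 + 1/5·24/25 = 229907/78125
E[N_7] = m(7) = 229907/78125

229907/78125


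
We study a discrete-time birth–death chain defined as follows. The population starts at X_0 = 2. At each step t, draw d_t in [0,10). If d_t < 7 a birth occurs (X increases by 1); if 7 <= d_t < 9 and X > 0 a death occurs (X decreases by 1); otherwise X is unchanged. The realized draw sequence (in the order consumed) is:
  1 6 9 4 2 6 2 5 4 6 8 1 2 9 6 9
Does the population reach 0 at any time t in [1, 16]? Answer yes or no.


no

t=0: X=2, d=1 → birth, X_1=3
t=1: X=3, d=6 → birth, X_2=4
t=2: X=4, d=9 → hold, X_3=4
t=3: X=4, d=4 → birth, X_4=5
t=4: X=5, d=2 → birth, X_5=6
t=5: X=6, d=6 → birth, X_6=7
t=6: X=7, d=2 → birth, X_7=8
t=7: X=8, d=5 → birth, X_8=9
t=8: X=9, d=4 → birth, X_9=10
t=9: X=10, d=6 → birth, X_10=11
t=10: X=11, d=8 → death, X_11=10
t=11: X=10, d=1 → birth, X_12=11
t=12: X=11, d=2 → birth, X_13=12
t=13: X=12, d=9 → hold, X_14=12
t=14: X=12, d=6 → birth, X_15=13
t=15: X=13, d=9 → hold, X_16=13


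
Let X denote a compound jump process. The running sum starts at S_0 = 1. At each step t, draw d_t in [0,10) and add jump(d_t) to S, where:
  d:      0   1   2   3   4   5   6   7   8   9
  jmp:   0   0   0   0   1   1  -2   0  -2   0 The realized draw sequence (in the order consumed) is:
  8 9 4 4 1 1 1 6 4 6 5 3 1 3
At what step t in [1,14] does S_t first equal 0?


3

t=0: S=1, d=8, jump=-2, S_1=-1
t=1: S=-1, d=9, jump=0, S_2=-1
t=2: S=-1, d=4, jump=1, S_3=0
t=3: S=0, d=4, jump=1, S_4=1
t=4: S=1, d=1, jump=0, S_5=1
t=5: S=1, d=1, jump=0, S_6=1
t=6: S=1, d=1, jump=0, S_7=1
t=7: S=1, d=6, jump=-2, S_8=-1
t=8: S=-1, d=4, jump=1, S_9=0
t=9: S=0, d=6, jump=-2, S_10=-2
t=10: S=-2, d=5, jump=1, S_11=-1
t=11: S=-1, d=3, jump=0, S_12=-1
t=12: S=-1, d=1, jump=0, S_13=-1
t=13: S=-1, d=3, jump=0, S_14=-1


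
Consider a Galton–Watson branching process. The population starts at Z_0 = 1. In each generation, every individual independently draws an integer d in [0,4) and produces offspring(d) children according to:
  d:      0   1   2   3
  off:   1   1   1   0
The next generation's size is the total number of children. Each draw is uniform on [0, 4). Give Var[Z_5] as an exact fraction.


Outcome values over d=0..3: [1, 1, 1, 0]
Σy = 3, Σy² = 3, M = 4
μ = 3/4 = 3/4,  σ² = 3/4 − (3/4)² = 3/16
V_0 = 0, E_0 = 1
V_1 = 3/16·E_0 + (3/4)²·V_0 = 3/16;  E_1 = 3/4
V_2 = 3/16·E_1 + (3/4)²·V_1 = 63/256;  E_2 = 9/16
V_3 = 3/16·E_2 + (3/4)²·V_2 = 999/4096;  E_3 = 27/64
V_4 = 3/16·E_3 + (3/4)²·V_3 = 14175/65536;  E_4 = 81/256
V_5 = 3/16·E_4 + (3/4)²·V_4 = 189783/1048576;  E_5 = 243/1024

189783/1048576


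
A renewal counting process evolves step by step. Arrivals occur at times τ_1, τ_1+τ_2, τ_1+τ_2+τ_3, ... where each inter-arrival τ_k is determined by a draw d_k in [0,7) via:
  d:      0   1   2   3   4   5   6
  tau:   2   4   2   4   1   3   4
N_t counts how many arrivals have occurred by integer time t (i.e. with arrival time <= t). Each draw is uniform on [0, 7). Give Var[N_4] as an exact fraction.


Inter-arrival values over d=0..6: [2, 4, 2, 4, 1, 3, 4]
Each d has probability 1/7, so the pmf of τ is: f(1) = 1/7, f(2) = 2/7, f(3) = 1/7, f(4) = 3/7
Let p_n(j) = P(N_n = j), with p_0 = [1]. Condition on τ_1: p_n(0) = P(τ > n), and for j >= 1, p_n(j) = Σ_{k<=n} f(k)·p_{n−k}(j−1)
p_1 = [6/7, 1/7]  (j = 0..1)
p_2 = [4/7, 20/49, 1/49]  (j = 0..2)
p_3 = [3/7, 23/49, 34/343, 1/343]  (j = 0..3)
p_4 = [0, 38/49, 10/49, 48/2401, 1/2401]  (j = 0..4)
E[N_4] = Σ j·p_4(j) = 2990/2401;  E[N_4²] = Σ j²·p_4(j) = 610/343
Var[N_4] = 610/343 − (2990/2401)² = 1312170/5764801

1312170/5764801


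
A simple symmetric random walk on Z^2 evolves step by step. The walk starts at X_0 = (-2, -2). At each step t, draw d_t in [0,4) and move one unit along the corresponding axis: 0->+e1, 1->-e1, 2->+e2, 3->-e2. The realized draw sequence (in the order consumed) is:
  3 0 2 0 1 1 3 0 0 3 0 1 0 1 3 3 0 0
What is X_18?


t=0: X=(-2, -2), d=3 → -e2, X_1=(-2, -3)
t=1: X=(-2, -3), d=0 → +e1, X_2=(-1, -3)
t=2: X=(-1, -3), d=2 → +e2, X_3=(-1, -2)
t=3: X=(-1, -2), d=0 → +e1, X_4=(0, -2)
t=4: X=(0, -2), d=1 → -e1, X_5=(-1, -2)
t=5: X=(-1, -2), d=1 → -e1, X_6=(-2, -2)
t=6: X=(-2, -2), d=3 → -e2, X_7=(-2, -3)
t=7: X=(-2, -3), d=0 → +e1, X_8=(-1, -3)
t=8: X=(-1, -3), d=0 → +e1, X_9=(0, -3)
t=9: X=(0, -3), d=3 → -e2, X_10=(0, -4)
t=10: X=(0, -4), d=0 → +e1, X_11=(1, -4)
t=11: X=(1, -4), d=1 → -e1, X_12=(0, -4)
t=12: X=(0, -4), d=0 → +e1, X_13=(1, -4)
t=13: X=(1, -4), d=1 → -e1, X_14=(0, -4)
t=14: X=(0, -4), d=3 → -e2, X_15=(0, -5)
t=15: X=(0, -5), d=3 → -e2, X_16=(0, -6)
t=16: X=(0, -6), d=0 → +e1, X_17=(1, -6)
t=17: X=(1, -6), d=0 → +e1, X_18=(2, -6)

(2, -6)


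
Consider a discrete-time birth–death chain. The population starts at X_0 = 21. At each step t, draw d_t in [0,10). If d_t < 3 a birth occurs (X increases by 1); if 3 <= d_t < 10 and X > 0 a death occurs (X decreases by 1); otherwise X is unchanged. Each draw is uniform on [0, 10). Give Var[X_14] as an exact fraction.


294/25

X can drop by at most 1 per step and X_0 = 21 > T = 14, so X_t >= 21 − t >= 7 > 0 for every t <= 14: the floor at 0 (the 'and X > 0' condition) never binds. Hence X_14 = X_0 + Σ_{t<14} Y_t with i.i.d. increments Y_t = y(d_t) ∈ {+1, −1, 0}.
Outcome values over d=0..9: [1, 1, 1, -1, -1, -1, -1, -1, -1, -1]
Σy = -4, Σy² = 10, M = 10
μ = -4/10 = -2/5,  σ² = 10/10 − (-2/5)² = 21/25
Independent increments: Var[X_14] = 14·σ² = 14·(21/25) = 294/25


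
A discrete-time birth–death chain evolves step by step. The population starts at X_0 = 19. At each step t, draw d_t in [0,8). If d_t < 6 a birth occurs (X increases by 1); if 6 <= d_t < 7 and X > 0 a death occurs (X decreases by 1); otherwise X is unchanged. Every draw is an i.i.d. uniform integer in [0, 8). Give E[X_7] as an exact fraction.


X can drop by at most 1 per step and X_0 = 19 > T = 7, so X_t >= 19 − t >= 12 > 0 for every t <= 7: the floor at 0 (the 'and X > 0' condition) never binds. Hence X_7 = X_0 + Σ_{t<7} Y_t with i.i.d. increments Y_t = y(d_t) ∈ {+1, −1, 0}.
Outcome values over d=0..7: [1, 1, 1, 1, 1, 1, -1, 0]
Σy = 5, Σy² = 7, M = 8
μ = 5/8 = 5/8,  σ² = 7/8 − (5/8)² = 31/64
E[X_7] = 19 + 7·(5/8) = 187/8

187/8


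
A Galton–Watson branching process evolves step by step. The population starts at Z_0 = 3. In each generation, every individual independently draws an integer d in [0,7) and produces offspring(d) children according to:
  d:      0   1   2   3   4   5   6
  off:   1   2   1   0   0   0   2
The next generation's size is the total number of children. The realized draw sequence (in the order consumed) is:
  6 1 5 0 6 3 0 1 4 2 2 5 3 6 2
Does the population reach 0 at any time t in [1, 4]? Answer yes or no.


gen 0: Z_0=3, draws=[6, 1, 5], offspring=[2, 2, 0], Z_1=4
gen 1: Z_1=4, draws=[0, 6, 3, 0], offspring=[1, 2, 0, 1], Z_2=4
gen 2: Z_2=4, draws=[1, 4, 2, 2], offspring=[2, 0, 1, 1], Z_3=4
gen 3: Z_3=4, draws=[5, 3, 6, 2], offspring=[0, 0, 2, 1], Z_4=3

no


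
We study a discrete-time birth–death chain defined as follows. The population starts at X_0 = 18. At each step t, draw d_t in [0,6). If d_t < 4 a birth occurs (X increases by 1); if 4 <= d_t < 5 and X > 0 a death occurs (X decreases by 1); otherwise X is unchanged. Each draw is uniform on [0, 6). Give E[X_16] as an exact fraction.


26

X can drop by at most 1 per step and X_0 = 18 > T = 16, so X_t >= 18 − t >= 2 > 0 for every t <= 16: the floor at 0 (the 'and X > 0' condition) never binds. Hence X_16 = X_0 + Σ_{t<16} Y_t with i.i.d. increments Y_t = y(d_t) ∈ {+1, −1, 0}.
Outcome values over d=0..5: [1, 1, 1, 1, -1, 0]
Σy = 3, Σy² = 5, M = 6
μ = 3/6 = 1/2,  σ² = 5/6 − (1/2)² = 7/12
E[X_16] = 18 + 16·(1/2) = 26


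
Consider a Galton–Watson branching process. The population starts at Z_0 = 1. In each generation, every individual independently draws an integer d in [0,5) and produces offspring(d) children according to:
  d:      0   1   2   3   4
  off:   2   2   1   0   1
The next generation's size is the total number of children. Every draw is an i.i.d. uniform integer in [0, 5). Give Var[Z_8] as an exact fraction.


Outcome values over d=0..4: [2, 2, 1, 0, 1]
Σy = 6, Σy² = 10, M = 5
μ = 6/5 = 6/5,  σ² = 10/5 − (6/5)² = 14/25
V_0 = 0, E_0 = 1
V_1 = 14/25·E_0 + (6/5)²·V_0 = 14/25;  E_1 = 6/5
V_2 = 14/25·E_1 + (6/5)²·V_1 = 924/625;  E_2 = 36/25
V_3 = 14/25·E_2 + (6/5)²·V_2 = 45864/15625;  E_3 = 216/125
V_4 = 14/25·E_3 + (6/5)²·V_3 = 2029104/390625;  E_4 = 1296/625
V_5 = 14/25·E_4 + (6/5)²·V_4 = 84387744/9765625;  E_5 = 7776/3125
V_6 = 14/25·E_5 + (6/5)²·V_5 = 3378158784/244140625;  E_6 = 46656/15625
V_7 = 14/25·E_6 + (6/5)²·V_6 = 131819716224/6103515625;  E_7 = 279936/78125
V_8 = 14/25·E_7 + (6/5)²·V_7 = 5051689784064/152587890625;  E_8 = 1679616/390625

5051689784064/152587890625


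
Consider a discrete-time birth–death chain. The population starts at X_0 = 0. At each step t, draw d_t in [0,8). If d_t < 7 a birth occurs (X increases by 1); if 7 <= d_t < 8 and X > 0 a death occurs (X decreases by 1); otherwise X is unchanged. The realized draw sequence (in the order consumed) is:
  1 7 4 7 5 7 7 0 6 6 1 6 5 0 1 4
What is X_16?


t=0: X=0, d=1 → birth, X_1=1
t=1: X=1, d=7 → death, X_2=0
t=2: X=0, d=4 → birth, X_3=1
t=3: X=1, d=7 → death, X_4=0
t=4: X=0, d=5 → birth, X_5=1
t=5: X=1, d=7 → death, X_6=0
t=6: X=0, d=7 → hold, X_7=0
t=7: X=0, d=0 → birth, X_8=1
t=8: X=1, d=6 → birth, X_9=2
t=9: X=2, d=6 → birth, X_10=3
t=10: X=3, d=1 → birth, X_11=4
t=11: X=4, d=6 → birth, X_12=5
t=12: X=5, d=5 → birth, X_13=6
t=13: X=6, d=0 → birth, X_14=7
t=14: X=7, d=1 → birth, X_15=8
t=15: X=8, d=4 → birth, X_16=9

9


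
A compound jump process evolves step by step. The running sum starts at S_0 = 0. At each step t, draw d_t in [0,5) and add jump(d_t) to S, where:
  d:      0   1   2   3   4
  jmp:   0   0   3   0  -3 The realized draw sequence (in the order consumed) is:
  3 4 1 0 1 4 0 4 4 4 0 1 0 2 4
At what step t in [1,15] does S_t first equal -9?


t=0: S=0, d=3, jump=0, S_1=0
t=1: S=0, d=4, jump=-3, S_2=-3
t=2: S=-3, d=1, jump=0, S_3=-3
t=3: S=-3, d=0, jump=0, S_4=-3
t=4: S=-3, d=1, jump=0, S_5=-3
t=5: S=-3, d=4, jump=-3, S_6=-6
t=6: S=-6, d=0, jump=0, S_7=-6
t=7: S=-6, d=4, jump=-3, S_8=-9
t=8: S=-9, d=4, jump=-3, S_9=-12
t=9: S=-12, d=4, jump=-3, S_10=-15
t=10: S=-15, d=0, jump=0, S_11=-15
t=11: S=-15, d=1, jump=0, S_12=-15
t=12: S=-15, d=0, jump=0, S_13=-15
t=13: S=-15, d=2, jump=3, S_14=-12
t=14: S=-12, d=4, jump=-3, S_15=-15

8


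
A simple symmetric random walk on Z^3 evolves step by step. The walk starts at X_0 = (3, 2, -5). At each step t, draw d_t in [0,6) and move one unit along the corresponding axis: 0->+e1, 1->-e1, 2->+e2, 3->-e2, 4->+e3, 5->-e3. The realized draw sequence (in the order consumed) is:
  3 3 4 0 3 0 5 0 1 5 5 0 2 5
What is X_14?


(6, 0, -8)

t=0: X=(3, 2, -5), d=3 → -e2, X_1=(3, 1, -5)
t=1: X=(3, 1, -5), d=3 → -e2, X_2=(3, 0, -5)
t=2: X=(3, 0, -5), d=4 → +e3, X_3=(3, 0, -4)
t=3: X=(3, 0, -4), d=0 → +e1, X_4=(4, 0, -4)
t=4: X=(4, 0, -4), d=3 → -e2, X_5=(4, -1, -4)
t=5: X=(4, -1, -4), d=0 → +e1, X_6=(5, -1, -4)
t=6: X=(5, -1, -4), d=5 → -e3, X_7=(5, -1, -5)
t=7: X=(5, -1, -5), d=0 → +e1, X_8=(6, -1, -5)
t=8: X=(6, -1, -5), d=1 → -e1, X_9=(5, -1, -5)
t=9: X=(5, -1, -5), d=5 → -e3, X_10=(5, -1, -6)
t=10: X=(5, -1, -6), d=5 → -e3, X_11=(5, -1, -7)
t=11: X=(5, -1, -7), d=0 → +e1, X_12=(6, -1, -7)
t=12: X=(6, -1, -7), d=2 → +e2, X_13=(6, 0, -7)
t=13: X=(6, 0, -7), d=5 → -e3, X_14=(6, 0, -8)


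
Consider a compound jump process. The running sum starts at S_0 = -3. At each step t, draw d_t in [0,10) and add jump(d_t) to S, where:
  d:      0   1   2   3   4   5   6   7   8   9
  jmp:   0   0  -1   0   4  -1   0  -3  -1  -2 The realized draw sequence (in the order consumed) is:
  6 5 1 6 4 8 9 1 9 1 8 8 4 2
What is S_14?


t=0: S=-3, d=6, jump=0, S_1=-3
t=1: S=-3, d=5, jump=-1, S_2=-4
t=2: S=-4, d=1, jump=0, S_3=-4
t=3: S=-4, d=6, jump=0, S_4=-4
t=4: S=-4, d=4, jump=4, S_5=0
t=5: S=0, d=8, jump=-1, S_6=-1
t=6: S=-1, d=9, jump=-2, S_7=-3
t=7: S=-3, d=1, jump=0, S_8=-3
t=8: S=-3, d=9, jump=-2, S_9=-5
t=9: S=-5, d=1, jump=0, S_10=-5
t=10: S=-5, d=8, jump=-1, S_11=-6
t=11: S=-6, d=8, jump=-1, S_12=-7
t=12: S=-7, d=4, jump=4, S_13=-3
t=13: S=-3, d=2, jump=-1, S_14=-4

-4


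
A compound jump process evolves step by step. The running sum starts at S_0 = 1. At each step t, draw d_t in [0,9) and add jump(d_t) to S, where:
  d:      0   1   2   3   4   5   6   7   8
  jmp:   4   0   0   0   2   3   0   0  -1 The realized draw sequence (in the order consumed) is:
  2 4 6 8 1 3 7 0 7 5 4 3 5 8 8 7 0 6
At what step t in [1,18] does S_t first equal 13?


t=0: S=1, d=2, jump=0, S_1=1
t=1: S=1, d=4, jump=2, S_2=3
t=2: S=3, d=6, jump=0, S_3=3
t=3: S=3, d=8, jump=-1, S_4=2
t=4: S=2, d=1, jump=0, S_5=2
t=5: S=2, d=3, jump=0, S_6=2
t=6: S=2, d=7, jump=0, S_7=2
t=7: S=2, d=0, jump=4, S_8=6
t=8: S=6, d=7, jump=0, S_9=6
t=9: S=6, d=5, jump=3, S_10=9
t=10: S=9, d=4, jump=2, S_11=11
t=11: S=11, d=3, jump=0, S_12=11
t=12: S=11, d=5, jump=3, S_13=14
t=13: S=14, d=8, jump=-1, S_14=13
t=14: S=13, d=8, jump=-1, S_15=12
t=15: S=12, d=7, jump=0, S_16=12
t=16: S=12, d=0, jump=4, S_17=16
t=17: S=16, d=6, jump=0, S_18=16

14


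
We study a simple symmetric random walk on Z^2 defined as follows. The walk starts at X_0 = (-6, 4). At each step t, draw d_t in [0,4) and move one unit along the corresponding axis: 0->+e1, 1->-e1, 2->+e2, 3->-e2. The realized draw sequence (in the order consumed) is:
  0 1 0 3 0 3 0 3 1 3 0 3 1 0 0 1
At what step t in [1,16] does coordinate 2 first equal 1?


8

t=0: X=(-6, 4), d=0 → +e1, X_1=(-5, 4)
t=1: X=(-5, 4), d=1 → -e1, X_2=(-6, 4)
t=2: X=(-6, 4), d=0 → +e1, X_3=(-5, 4)
t=3: X=(-5, 4), d=3 → -e2, X_4=(-5, 3)
t=4: X=(-5, 3), d=0 → +e1, X_5=(-4, 3)
t=5: X=(-4, 3), d=3 → -e2, X_6=(-4, 2)
t=6: X=(-4, 2), d=0 → +e1, X_7=(-3, 2)
t=7: X=(-3, 2), d=3 → -e2, X_8=(-3, 1)
t=8: X=(-3, 1), d=1 → -e1, X_9=(-4, 1)
t=9: X=(-4, 1), d=3 → -e2, X_10=(-4, 0)
t=10: X=(-4, 0), d=0 → +e1, X_11=(-3, 0)
t=11: X=(-3, 0), d=3 → -e2, X_12=(-3, -1)
t=12: X=(-3, -1), d=1 → -e1, X_13=(-4, -1)
t=13: X=(-4, -1), d=0 → +e1, X_14=(-3, -1)
t=14: X=(-3, -1), d=0 → +e1, X_15=(-2, -1)
t=15: X=(-2, -1), d=1 → -e1, X_16=(-3, -1)


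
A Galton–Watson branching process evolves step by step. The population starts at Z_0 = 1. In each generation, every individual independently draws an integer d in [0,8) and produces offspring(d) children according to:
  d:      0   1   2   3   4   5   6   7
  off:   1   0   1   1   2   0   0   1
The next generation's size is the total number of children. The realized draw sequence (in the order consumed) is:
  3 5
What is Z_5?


0

gen 0: Z_0=1, draws=[3], offspring=[1], Z_1=1
gen 1: Z_1=1, draws=[5], offspring=[0], Z_2=0
gen 2: Z_2=0, draws=[], offspring=[], Z_3=0
gen 3: Z_3=0, draws=[], offspring=[], Z_4=0
gen 4: Z_4=0, draws=[], offspring=[], Z_5=0


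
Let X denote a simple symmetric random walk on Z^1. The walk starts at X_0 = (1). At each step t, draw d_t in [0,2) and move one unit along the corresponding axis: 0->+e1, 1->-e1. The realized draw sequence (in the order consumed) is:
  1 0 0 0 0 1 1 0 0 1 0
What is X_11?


(4)

t=0: X=(1), d=1 → -e1, X_1=(0)
t=1: X=(0), d=0 → +e1, X_2=(1)
t=2: X=(1), d=0 → +e1, X_3=(2)
t=3: X=(2), d=0 → +e1, X_4=(3)
t=4: X=(3), d=0 → +e1, X_5=(4)
t=5: X=(4), d=1 → -e1, X_6=(3)
t=6: X=(3), d=1 → -e1, X_7=(2)
t=7: X=(2), d=0 → +e1, X_8=(3)
t=8: X=(3), d=0 → +e1, X_9=(4)
t=9: X=(4), d=1 → -e1, X_10=(3)
t=10: X=(3), d=0 → +e1, X_11=(4)


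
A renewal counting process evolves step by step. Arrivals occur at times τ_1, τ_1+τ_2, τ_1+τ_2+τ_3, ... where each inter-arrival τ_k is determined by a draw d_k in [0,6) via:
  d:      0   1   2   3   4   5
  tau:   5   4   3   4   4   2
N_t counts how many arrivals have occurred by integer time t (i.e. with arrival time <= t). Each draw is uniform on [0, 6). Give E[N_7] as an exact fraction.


Inter-arrival values over d=0..5: [5, 4, 3, 4, 4, 2]
Each d has probability 1/6, so the pmf of τ is: f(2) = 1/6, f(3) = 1/6, f(4) = 1/2, f(5) = 1/6
Renewal equation for m(n) = E[N_n]: condition on τ_1 = k (if k <= n, one arrival plus a fresh copy on the remaining n−k steps): m(n) = F(n) + Σ_{k<=n} f(k)·m(n−k), where F(n) = P(τ <= n) and m(0) = 0
m(1) = F(1) = 0
m(2) = F(2) = 1/6
m(3) = F(3) = 1/3
m(4) = F(4) + f(2)·m(2) = 5/6 + 1/6·1/6 = 31/36
m(5) = F(5) + f(2)·m(3) + f(3)·m(2) = 1 + 1/6·1/3 + 1/6·1/6 = 13/12
m(6) = F(6) + f(2)·m(4) + f(3)·m(3) + f(4)·m(2) = 1 + 1/6·31/36 + 1/6·1/3 + 1/2·1/6 = 277/216
m(7) = F(7) + f(2)·m(5) + f(3)·m(4) + f(4)·m(3) + f(5)·m(2) = 1 + 1/6·13/12 + 1/6·31/36 + 1/2·1/3 + 1/6·1/6 = 41/27
E[N_7] = m(7) = 41/27

41/27


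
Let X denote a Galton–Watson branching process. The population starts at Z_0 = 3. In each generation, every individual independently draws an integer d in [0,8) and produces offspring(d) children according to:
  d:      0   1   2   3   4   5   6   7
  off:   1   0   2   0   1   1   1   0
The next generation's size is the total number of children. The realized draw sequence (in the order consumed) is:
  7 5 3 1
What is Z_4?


0

gen 0: Z_0=3, draws=[7, 5, 3], offspring=[0, 1, 0], Z_1=1
gen 1: Z_1=1, draws=[1], offspring=[0], Z_2=0
gen 2: Z_2=0, draws=[], offspring=[], Z_3=0
gen 3: Z_3=0, draws=[], offspring=[], Z_4=0


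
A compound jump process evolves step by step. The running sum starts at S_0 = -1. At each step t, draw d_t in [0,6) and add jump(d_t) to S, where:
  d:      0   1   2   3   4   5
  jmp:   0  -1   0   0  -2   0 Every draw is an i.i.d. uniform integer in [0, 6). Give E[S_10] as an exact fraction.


Outcome values over d=0..5: [0, -1, 0, 0, -2, 0]
Σy = -3, Σy² = 5, M = 6
μ = -3/6 = -1/2,  σ² = 5/6 − (-1/2)² = 7/12
E[S_10] = -1 + 10·(-1/2) = -6

-6


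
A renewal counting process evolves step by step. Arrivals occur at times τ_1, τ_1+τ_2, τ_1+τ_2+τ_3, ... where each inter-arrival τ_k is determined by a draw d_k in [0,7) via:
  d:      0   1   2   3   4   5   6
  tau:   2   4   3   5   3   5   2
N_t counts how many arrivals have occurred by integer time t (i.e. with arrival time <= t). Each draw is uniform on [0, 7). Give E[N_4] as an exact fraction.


39/49

Inter-arrival values over d=0..6: [2, 4, 3, 5, 3, 5, 2]
Each d has probability 1/7, so the pmf of τ is: f(2) = 2/7, f(3) = 2/7, f(4) = 1/7, f(5) = 2/7
Renewal equation for m(n) = E[N_n]: condition on τ_1 = k (if k <= n, one arrival plus a fresh copy on the remaining n−k steps): m(n) = F(n) + Σ_{k<=n} f(k)·m(n−k), where F(n) = P(τ <= n) and m(0) = 0
m(1) = F(1) = 0
m(2) = F(2) = 2/7
m(3) = F(3) = 4/7
m(4) = F(4) + f(2)·m(2) = 5/7 + 2/7·2/7 = 39/49
E[N_4] = m(4) = 39/49


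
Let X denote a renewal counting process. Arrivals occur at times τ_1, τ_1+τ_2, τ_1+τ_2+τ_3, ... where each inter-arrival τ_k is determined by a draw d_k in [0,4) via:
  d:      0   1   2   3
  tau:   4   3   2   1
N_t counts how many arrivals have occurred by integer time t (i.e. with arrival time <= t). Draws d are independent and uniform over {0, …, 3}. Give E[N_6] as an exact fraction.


8969/4096

Inter-arrival values over d=0..3: [4, 3, 2, 1]
Each d has probability 1/4, so the pmf of τ is: f(1) = 1/4, f(2) = 1/4, f(3) = 1/4, f(4) = 1/4
Renewal equation for m(n) = E[N_n]: condition on τ_1 = k (if k <= n, one arrival plus a fresh copy on the remaining n−k steps): m(n) = F(n) + Σ_{k<=n} f(k)·m(n−k), where F(n) = P(τ <= n) and m(0) = 0
m(1) = F(1) = 1/4
m(2) = F(2) + f(1)·m(1) = 1/2 + 1/4·1/4 = 9/16
m(3) = F(3) + f(1)·m(2) + f(2)·m(1) = 3/4 + 1/4·9/16 + 1/4·1/4 = 61/64
m(4) = F(4) + f(1)·m(3) + f(2)·m(2) + f(3)·m(1) = 1 + 1/4·61/64 + 1/4·9/16 + 1/4·1/4 = 369/256
m(5) = F(5) + f(1)·m(4) + f(2)·m(3) + f(3)·m(2) + f(4)·m(1) = 1 + 1/4·369/256 + 1/4·61/64 + 1/4·9/16 + 1/4·1/4 = 1845/1024
m(6) = F(6) + f(1)·m(5) + f(2)·m(4) + f(3)·m(3) + f(4)·m(2) = 1 + 1/4·1845/1024 + 1/4·369/256 + 1/4·61/64 + 1/4·9/16 = 8969/4096
E[N_6] = m(6) = 8969/4096


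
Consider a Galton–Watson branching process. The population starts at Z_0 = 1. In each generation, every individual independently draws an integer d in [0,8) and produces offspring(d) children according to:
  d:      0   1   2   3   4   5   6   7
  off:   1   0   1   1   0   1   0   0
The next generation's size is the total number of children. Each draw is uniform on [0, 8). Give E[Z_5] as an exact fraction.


Outcome values over d=0..7: [1, 0, 1, 1, 0, 1, 0, 0]
Σy = 4, Σy² = 4, M = 8
μ = 4/8 = 1/2,  σ² = 4/8 − (1/2)² = 1/4
E[Z_0] = 1
E[Z_1] = 1/2·E[Z_0] = 1/2
E[Z_2] = 1/2·E[Z_1] = 1/4
E[Z_3] = 1/2·E[Z_2] = 1/8
E[Z_4] = 1/2·E[Z_3] = 1/16
E[Z_5] = 1/2·E[Z_4] = 1/32

1/32


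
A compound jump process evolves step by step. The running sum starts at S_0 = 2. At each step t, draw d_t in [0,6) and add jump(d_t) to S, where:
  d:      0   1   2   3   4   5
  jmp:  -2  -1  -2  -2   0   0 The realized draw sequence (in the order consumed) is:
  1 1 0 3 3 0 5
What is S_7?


-8

t=0: S=2, d=1, jump=-1, S_1=1
t=1: S=1, d=1, jump=-1, S_2=0
t=2: S=0, d=0, jump=-2, S_3=-2
t=3: S=-2, d=3, jump=-2, S_4=-4
t=4: S=-4, d=3, jump=-2, S_5=-6
t=5: S=-6, d=0, jump=-2, S_6=-8
t=6: S=-8, d=5, jump=0, S_7=-8


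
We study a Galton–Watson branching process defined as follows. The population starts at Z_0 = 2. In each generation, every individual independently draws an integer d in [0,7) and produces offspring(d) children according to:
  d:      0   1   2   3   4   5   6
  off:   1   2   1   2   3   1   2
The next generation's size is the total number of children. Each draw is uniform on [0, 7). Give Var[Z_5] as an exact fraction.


46188195840/282475249

Outcome values over d=0..6: [1, 2, 1, 2, 3, 1, 2]
Σy = 12, Σy² = 24, M = 7
μ = 12/7 = 12/7,  σ² = 24/7 − (12/7)² = 24/49
V_0 = 0, E_0 = 2
V_1 = 24/49·E_0 + (12/7)²·V_0 = 48/49;  E_1 = 24/7
V_2 = 24/49·E_1 + (12/7)²·V_1 = 10944/2401;  E_2 = 288/49
V_3 = 24/49·E_2 + (12/7)²·V_2 = 1914624/117649;  E_3 = 3456/343
V_4 = 24/49·E_3 + (12/7)²·V_3 = 304155648/5764801;  E_4 = 41472/2401
V_5 = 24/49·E_4 + (12/7)²·V_4 = 46188195840/282475249;  E_5 = 497664/16807


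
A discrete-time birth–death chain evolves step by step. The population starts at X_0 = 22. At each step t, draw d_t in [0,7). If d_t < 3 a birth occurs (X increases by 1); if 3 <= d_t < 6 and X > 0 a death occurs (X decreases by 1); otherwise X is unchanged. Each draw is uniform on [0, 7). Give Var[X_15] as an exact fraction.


90/7

X can drop by at most 1 per step and X_0 = 22 > T = 15, so X_t >= 22 − t >= 7 > 0 for every t <= 15: the floor at 0 (the 'and X > 0' condition) never binds. Hence X_15 = X_0 + Σ_{t<15} Y_t with i.i.d. increments Y_t = y(d_t) ∈ {+1, −1, 0}.
Outcome values over d=0..6: [1, 1, 1, -1, -1, -1, 0]
Σy = 0, Σy² = 6, M = 7
μ = 0/7 = 0,  σ² = 6/7 − (0)² = 6/7
Independent increments: Var[X_15] = 15·σ² = 15·(6/7) = 90/7


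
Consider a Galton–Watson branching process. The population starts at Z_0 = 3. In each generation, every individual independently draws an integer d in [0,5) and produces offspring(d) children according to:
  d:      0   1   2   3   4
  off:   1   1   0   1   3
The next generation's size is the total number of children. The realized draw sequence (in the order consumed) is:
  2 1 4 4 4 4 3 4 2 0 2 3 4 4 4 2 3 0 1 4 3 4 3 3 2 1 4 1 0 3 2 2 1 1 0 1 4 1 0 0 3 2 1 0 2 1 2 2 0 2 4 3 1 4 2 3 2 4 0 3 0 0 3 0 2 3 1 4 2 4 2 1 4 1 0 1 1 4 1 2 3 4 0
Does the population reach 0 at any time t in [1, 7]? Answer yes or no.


no

gen 0: Z_0=3, draws=[2, 1, 4], offspring=[0, 1, 3], Z_1=4
gen 1: Z_1=4, draws=[4, 4, 4, 3], offspring=[3, 3, 3, 1], Z_2=10
gen 2: Z_2=10, draws=[4, 2, 0, 2, 3, 4, 4, 4, 2, 3], offspring=[3, 0, 1, 0, 1, 3, 3, 3, 0, 1], Z_3=15
gen 3: Z_3=15, draws=[0, 1, 4, 3, 4, 3, 3, 2, 1, 4, 1, 0, 3, 2, 2], offspring=[1, 1, 3, 1, 3, 1, 1, 0, 1, 3, 1, 1, 1, 0, 0], Z_4=18
gen 4: Z_4=18, draws=[1, 1, 0, 1, 4, 1, 0, 0, 3, 2, 1, 0, 2, 1, 2, 2, 0, 2], offspring=[1, 1, 1, 1, 3, 1, 1, 1, 1, 0, 1, 1, 0, 1, 0, 0, 1, 0], Z_5=15
gen 5: Z_5=15, draws=[4, 3, 1, 4, 2, 3, 2, 4, 0, 3, 0, 0, 3, 0, 2], offspring=[3, 1, 1, 3, 0, 1, 0, 3, 1, 1, 1, 1, 1, 1, 0], Z_6=18
gen 6: Z_6=18, draws=[3, 1, 4, 2, 4, 2, 1, 4, 1, 0, 1, 1, 4, 1, 2, 3, 4, 0], offspring=[1, 1, 3, 0, 3, 0, 1, 3, 1, 1, 1, 1, 3, 1, 0, 1, 3, 1], Z_7=25


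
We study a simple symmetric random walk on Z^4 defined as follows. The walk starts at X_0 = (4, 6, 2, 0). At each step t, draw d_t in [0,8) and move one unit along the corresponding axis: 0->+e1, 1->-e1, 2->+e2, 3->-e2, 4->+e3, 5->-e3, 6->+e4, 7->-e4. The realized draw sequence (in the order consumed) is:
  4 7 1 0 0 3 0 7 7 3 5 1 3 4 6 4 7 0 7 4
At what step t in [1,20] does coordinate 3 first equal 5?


20

t=0: X=(4, 6, 2, 0), d=4 → +e3, X_1=(4, 6, 3, 0)
t=1: X=(4, 6, 3, 0), d=7 → -e4, X_2=(4, 6, 3, -1)
t=2: X=(4, 6, 3, -1), d=1 → -e1, X_3=(3, 6, 3, -1)
t=3: X=(3, 6, 3, -1), d=0 → +e1, X_4=(4, 6, 3, -1)
t=4: X=(4, 6, 3, -1), d=0 → +e1, X_5=(5, 6, 3, -1)
t=5: X=(5, 6, 3, -1), d=3 → -e2, X_6=(5, 5, 3, -1)
t=6: X=(5, 5, 3, -1), d=0 → +e1, X_7=(6, 5, 3, -1)
t=7: X=(6, 5, 3, -1), d=7 → -e4, X_8=(6, 5, 3, -2)
t=8: X=(6, 5, 3, -2), d=7 → -e4, X_9=(6, 5, 3, -3)
t=9: X=(6, 5, 3, -3), d=3 → -e2, X_10=(6, 4, 3, -3)
t=10: X=(6, 4, 3, -3), d=5 → -e3, X_11=(6, 4, 2, -3)
t=11: X=(6, 4, 2, -3), d=1 → -e1, X_12=(5, 4, 2, -3)
t=12: X=(5, 4, 2, -3), d=3 → -e2, X_13=(5, 3, 2, -3)
t=13: X=(5, 3, 2, -3), d=4 → +e3, X_14=(5, 3, 3, -3)
t=14: X=(5, 3, 3, -3), d=6 → +e4, X_15=(5, 3, 3, -2)
t=15: X=(5, 3, 3, -2), d=4 → +e3, X_16=(5, 3, 4, -2)
t=16: X=(5, 3, 4, -2), d=7 → -e4, X_17=(5, 3, 4, -3)
t=17: X=(5, 3, 4, -3), d=0 → +e1, X_18=(6, 3, 4, -3)
t=18: X=(6, 3, 4, -3), d=7 → -e4, X_19=(6, 3, 4, -4)
t=19: X=(6, 3, 4, -4), d=4 → +e3, X_20=(6, 3, 5, -4)


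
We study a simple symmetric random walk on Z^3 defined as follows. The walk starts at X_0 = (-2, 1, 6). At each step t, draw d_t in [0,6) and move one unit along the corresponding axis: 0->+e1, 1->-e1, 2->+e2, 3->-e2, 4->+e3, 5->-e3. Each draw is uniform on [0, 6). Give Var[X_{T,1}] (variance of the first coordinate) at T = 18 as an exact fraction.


Outcome values over d=0..5: [1, -1, 0, 0, 0, 0]
Σy = 0, Σy² = 2, M = 6
μ = 0/6 = 0,  σ² = 2/6 − (0)² = 1/3
Independent increments: Var[X_18] = 18·σ² = 18·(1/3) = 6

6


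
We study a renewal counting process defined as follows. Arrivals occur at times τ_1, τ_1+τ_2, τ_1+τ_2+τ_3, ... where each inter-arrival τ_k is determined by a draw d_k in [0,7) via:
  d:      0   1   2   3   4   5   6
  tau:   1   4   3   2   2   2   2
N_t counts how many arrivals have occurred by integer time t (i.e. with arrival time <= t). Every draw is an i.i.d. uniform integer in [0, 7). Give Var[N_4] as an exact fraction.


Inter-arrival values over d=0..6: [1, 4, 3, 2, 2, 2, 2]
Each d has probability 1/7, so the pmf of τ is: f(1) = 1/7, f(2) = 4/7, f(3) = 1/7, f(4) = 1/7
Let p_n(j) = P(N_n = j), with p_0 = [1]. Condition on τ_1: p_n(0) = P(τ > n), and for j >= 1, p_n(j) = Σ_{k<=n} f(k)·p_{n−k}(j−1)
p_1 = [6/7, 1/7]  (j = 0..1)
p_2 = [2/7, 34/49, 1/49]  (j = 0..2)
p_3 = [1/7, 33/49, 62/343, 1/343]  (j = 0..3)
p_4 = [0, 22/49, 176/343, 90/2401, 1/2401]  (j = 0..4)
E[N_4] = Σ j·p_4(j) = 3816/2401;  E[N_4²] = Σ j²·p_4(j) = 976/343
Var[N_4] = 976/343 − (3816/2401)² = 1841776/5764801

1841776/5764801


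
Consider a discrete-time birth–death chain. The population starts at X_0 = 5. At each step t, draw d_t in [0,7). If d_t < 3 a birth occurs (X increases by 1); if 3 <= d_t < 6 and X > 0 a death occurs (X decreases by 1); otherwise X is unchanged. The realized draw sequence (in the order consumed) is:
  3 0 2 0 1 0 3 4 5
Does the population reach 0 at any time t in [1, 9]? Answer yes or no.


t=0: X=5, d=3 → death, X_1=4
t=1: X=4, d=0 → birth, X_2=5
t=2: X=5, d=2 → birth, X_3=6
t=3: X=6, d=0 → birth, X_4=7
t=4: X=7, d=1 → birth, X_5=8
t=5: X=8, d=0 → birth, X_6=9
t=6: X=9, d=3 → death, X_7=8
t=7: X=8, d=4 → death, X_8=7
t=8: X=7, d=5 → death, X_9=6

no


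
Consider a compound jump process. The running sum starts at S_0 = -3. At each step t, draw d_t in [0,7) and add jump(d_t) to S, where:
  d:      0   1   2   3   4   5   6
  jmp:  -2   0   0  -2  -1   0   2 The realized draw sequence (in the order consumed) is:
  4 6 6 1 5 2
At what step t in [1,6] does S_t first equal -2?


2

t=0: S=-3, d=4, jump=-1, S_1=-4
t=1: S=-4, d=6, jump=2, S_2=-2
t=2: S=-2, d=6, jump=2, S_3=0
t=3: S=0, d=1, jump=0, S_4=0
t=4: S=0, d=5, jump=0, S_5=0
t=5: S=0, d=2, jump=0, S_6=0


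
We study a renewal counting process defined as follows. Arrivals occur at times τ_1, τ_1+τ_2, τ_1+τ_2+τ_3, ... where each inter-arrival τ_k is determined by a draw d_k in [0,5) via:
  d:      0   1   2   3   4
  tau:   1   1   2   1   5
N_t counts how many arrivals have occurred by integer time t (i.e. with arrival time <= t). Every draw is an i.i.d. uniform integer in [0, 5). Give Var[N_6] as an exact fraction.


Inter-arrival values over d=0..4: [1, 1, 2, 1, 5]
Each d has probability 1/5, so the pmf of τ is: f(1) = 3/5, f(2) = 1/5, f(5) = 1/5
Let p_n(j) = P(N_n = j), with p_0 = [1]. Condition on τ_1: p_n(0) = P(τ > n), and for j >= 1, p_n(j) = Σ_{k<=n} f(k)·p_{n−k}(j−1)
p_1 = [2/5, 3/5]  (j = 0..1)
p_2 = [1/5, 11/25, 9/25]  (j = 0..2)
p_3 = [1/5, 1/5, 48/125, 27/125]  (j = 0..3)
p_4 = [1/5, 4/25, 26/125, 189/625, 81/625]  (j = 0..4)
p_5 = [0, 9/25, 17/125, 126/625, 702/3125, 243/3125]  (j = 0..5)
p_6 = [0, 3/25, 46/125, 77/625, 567/3125, 2511/15625, 729/15625]  (j = 0..6)
E[N_6] = Σ j·p_6(j) = 47419/15625;  E[N_6²] = Σ j²·p_6(j) = 176579/15625
Var[N_6] = 176579/15625 − (47419/15625)² = 510485314/244140625

510485314/244140625


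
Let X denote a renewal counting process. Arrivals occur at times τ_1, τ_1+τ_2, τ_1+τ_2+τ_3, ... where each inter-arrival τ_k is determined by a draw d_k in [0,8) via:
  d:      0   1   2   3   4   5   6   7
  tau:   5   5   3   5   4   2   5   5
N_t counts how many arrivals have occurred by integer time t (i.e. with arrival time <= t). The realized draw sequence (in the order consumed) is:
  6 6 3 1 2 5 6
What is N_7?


1

draw d_1=6: τ_1=5, arrival time A_1=5
draw d_2=6: τ_2=5, arrival time A_2=10
draw d_3=3: τ_3=5, arrival time A_3=15
draw d_4=1: τ_4=5, arrival time A_4=20
draw d_5=2: τ_5=3, arrival time A_5=23
draw d_6=5: τ_6=2, arrival time A_6=25
draw d_7=6: τ_7=5, arrival time A_7=30
N_t over t=0..7: 0:0 1:0 2:0 3:0 4:0 5:1 6:1 7:1


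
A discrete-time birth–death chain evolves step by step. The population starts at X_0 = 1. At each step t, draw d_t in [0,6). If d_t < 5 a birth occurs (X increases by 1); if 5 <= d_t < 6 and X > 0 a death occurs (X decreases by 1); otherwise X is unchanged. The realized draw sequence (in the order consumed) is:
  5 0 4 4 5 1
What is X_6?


3

t=0: X=1, d=5 → death, X_1=0
t=1: X=0, d=0 → birth, X_2=1
t=2: X=1, d=4 → birth, X_3=2
t=3: X=2, d=4 → birth, X_4=3
t=4: X=3, d=5 → death, X_5=2
t=5: X=2, d=1 → birth, X_6=3


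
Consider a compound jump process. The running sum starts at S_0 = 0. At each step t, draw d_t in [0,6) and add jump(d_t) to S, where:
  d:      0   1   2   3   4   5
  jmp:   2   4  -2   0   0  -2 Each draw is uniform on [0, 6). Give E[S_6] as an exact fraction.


Outcome values over d=0..5: [2, 4, -2, 0, 0, -2]
Σy = 2, Σy² = 28, M = 6
μ = 2/6 = 1/3,  σ² = 28/6 − (1/3)² = 41/9
E[S_6] = 0 + 6·(1/3) = 2

2


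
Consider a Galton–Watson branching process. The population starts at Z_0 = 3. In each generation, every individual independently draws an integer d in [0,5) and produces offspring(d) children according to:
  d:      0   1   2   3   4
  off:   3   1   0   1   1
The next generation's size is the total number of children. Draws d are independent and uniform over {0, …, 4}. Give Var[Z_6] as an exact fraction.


17373388032/244140625

Outcome values over d=0..4: [3, 1, 0, 1, 1]
Σy = 6, Σy² = 12, M = 5
μ = 6/5 = 6/5,  σ² = 12/5 − (6/5)² = 24/25
V_0 = 0, E_0 = 3
V_1 = 24/25·E_0 + (6/5)²·V_0 = 72/25;  E_1 = 18/5
V_2 = 24/25·E_1 + (6/5)²·V_1 = 4752/625;  E_2 = 108/25
V_3 = 24/25·E_2 + (6/5)²·V_2 = 235872/15625;  E_3 = 648/125
V_4 = 24/25·E_3 + (6/5)²·V_3 = 10435392/390625;  E_4 = 3888/625
V_5 = 24/25·E_4 + (6/5)²·V_4 = 433994112/9765625;  E_5 = 23328/3125
V_6 = 24/25·E_5 + (6/5)²·V_5 = 17373388032/244140625;  E_6 = 139968/15625


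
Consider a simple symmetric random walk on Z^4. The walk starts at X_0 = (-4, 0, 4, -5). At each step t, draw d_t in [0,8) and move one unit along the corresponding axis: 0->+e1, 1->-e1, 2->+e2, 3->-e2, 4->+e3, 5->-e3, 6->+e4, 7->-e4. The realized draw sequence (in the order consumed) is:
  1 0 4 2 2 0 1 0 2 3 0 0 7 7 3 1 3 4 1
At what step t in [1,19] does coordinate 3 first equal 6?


18

t=0: X=(-4, 0, 4, -5), d=1 → -e1, X_1=(-5, 0, 4, -5)
t=1: X=(-5, 0, 4, -5), d=0 → +e1, X_2=(-4, 0, 4, -5)
t=2: X=(-4, 0, 4, -5), d=4 → +e3, X_3=(-4, 0, 5, -5)
t=3: X=(-4, 0, 5, -5), d=2 → +e2, X_4=(-4, 1, 5, -5)
t=4: X=(-4, 1, 5, -5), d=2 → +e2, X_5=(-4, 2, 5, -5)
t=5: X=(-4, 2, 5, -5), d=0 → +e1, X_6=(-3, 2, 5, -5)
t=6: X=(-3, 2, 5, -5), d=1 → -e1, X_7=(-4, 2, 5, -5)
t=7: X=(-4, 2, 5, -5), d=0 → +e1, X_8=(-3, 2, 5, -5)
t=8: X=(-3, 2, 5, -5), d=2 → +e2, X_9=(-3, 3, 5, -5)
t=9: X=(-3, 3, 5, -5), d=3 → -e2, X_10=(-3, 2, 5, -5)
t=10: X=(-3, 2, 5, -5), d=0 → +e1, X_11=(-2, 2, 5, -5)
t=11: X=(-2, 2, 5, -5), d=0 → +e1, X_12=(-1, 2, 5, -5)
t=12: X=(-1, 2, 5, -5), d=7 → -e4, X_13=(-1, 2, 5, -6)
t=13: X=(-1, 2, 5, -6), d=7 → -e4, X_14=(-1, 2, 5, -7)
t=14: X=(-1, 2, 5, -7), d=3 → -e2, X_15=(-1, 1, 5, -7)
t=15: X=(-1, 1, 5, -7), d=1 → -e1, X_16=(-2, 1, 5, -7)
t=16: X=(-2, 1, 5, -7), d=3 → -e2, X_17=(-2, 0, 5, -7)
t=17: X=(-2, 0, 5, -7), d=4 → +e3, X_18=(-2, 0, 6, -7)
t=18: X=(-2, 0, 6, -7), d=1 → -e1, X_19=(-3, 0, 6, -7)


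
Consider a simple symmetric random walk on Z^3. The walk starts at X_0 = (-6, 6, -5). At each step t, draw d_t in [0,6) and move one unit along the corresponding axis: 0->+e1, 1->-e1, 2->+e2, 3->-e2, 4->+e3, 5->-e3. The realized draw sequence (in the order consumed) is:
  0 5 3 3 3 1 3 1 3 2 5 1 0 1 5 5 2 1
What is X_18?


t=0: X=(-6, 6, -5), d=0 → +e1, X_1=(-5, 6, -5)
t=1: X=(-5, 6, -5), d=5 → -e3, X_2=(-5, 6, -6)
t=2: X=(-5, 6, -6), d=3 → -e2, X_3=(-5, 5, -6)
t=3: X=(-5, 5, -6), d=3 → -e2, X_4=(-5, 4, -6)
t=4: X=(-5, 4, -6), d=3 → -e2, X_5=(-5, 3, -6)
t=5: X=(-5, 3, -6), d=1 → -e1, X_6=(-6, 3, -6)
t=6: X=(-6, 3, -6), d=3 → -e2, X_7=(-6, 2, -6)
t=7: X=(-6, 2, -6), d=1 → -e1, X_8=(-7, 2, -6)
t=8: X=(-7, 2, -6), d=3 → -e2, X_9=(-7, 1, -6)
t=9: X=(-7, 1, -6), d=2 → +e2, X_10=(-7, 2, -6)
t=10: X=(-7, 2, -6), d=5 → -e3, X_11=(-7, 2, -7)
t=11: X=(-7, 2, -7), d=1 → -e1, X_12=(-8, 2, -7)
t=12: X=(-8, 2, -7), d=0 → +e1, X_13=(-7, 2, -7)
t=13: X=(-7, 2, -7), d=1 → -e1, X_14=(-8, 2, -7)
t=14: X=(-8, 2, -7), d=5 → -e3, X_15=(-8, 2, -8)
t=15: X=(-8, 2, -8), d=5 → -e3, X_16=(-8, 2, -9)
t=16: X=(-8, 2, -9), d=2 → +e2, X_17=(-8, 3, -9)
t=17: X=(-8, 3, -9), d=1 → -e1, X_18=(-9, 3, -9)

(-9, 3, -9)


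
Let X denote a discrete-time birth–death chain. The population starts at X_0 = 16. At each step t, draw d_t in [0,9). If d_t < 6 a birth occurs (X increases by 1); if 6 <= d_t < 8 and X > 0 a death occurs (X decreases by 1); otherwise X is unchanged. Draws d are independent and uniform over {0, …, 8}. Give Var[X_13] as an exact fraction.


X can drop by at most 1 per step and X_0 = 16 > T = 13, so X_t >= 16 − t >= 3 > 0 for every t <= 13: the floor at 0 (the 'and X > 0' condition) never binds. Hence X_13 = X_0 + Σ_{t<13} Y_t with i.i.d. increments Y_t = y(d_t) ∈ {+1, −1, 0}.
Outcome values over d=0..8: [1, 1, 1, 1, 1, 1, -1, -1, 0]
Σy = 4, Σy² = 8, M = 9
μ = 4/9 = 4/9,  σ² = 8/9 − (4/9)² = 56/81
Independent increments: Var[X_13] = 13·σ² = 13·(56/81) = 728/81

728/81


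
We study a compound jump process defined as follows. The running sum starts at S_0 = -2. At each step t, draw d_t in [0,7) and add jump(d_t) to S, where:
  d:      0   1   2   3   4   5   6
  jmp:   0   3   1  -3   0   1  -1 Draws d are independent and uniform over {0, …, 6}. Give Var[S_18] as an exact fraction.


Outcome values over d=0..6: [0, 3, 1, -3, 0, 1, -1]
Σy = 1, Σy² = 21, M = 7
μ = 1/7 = 1/7,  σ² = 21/7 − (1/7)² = 146/49
Independent increments: Var[S_18] = 18·σ² = 18·(146/49) = 2628/49

2628/49


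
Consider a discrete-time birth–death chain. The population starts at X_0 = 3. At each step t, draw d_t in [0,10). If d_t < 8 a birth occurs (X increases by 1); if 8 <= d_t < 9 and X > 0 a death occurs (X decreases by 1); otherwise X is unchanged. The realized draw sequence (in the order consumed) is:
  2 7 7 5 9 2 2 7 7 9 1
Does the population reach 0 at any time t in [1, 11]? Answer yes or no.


no

t=0: X=3, d=2 → birth, X_1=4
t=1: X=4, d=7 → birth, X_2=5
t=2: X=5, d=7 → birth, X_3=6
t=3: X=6, d=5 → birth, X_4=7
t=4: X=7, d=9 → hold, X_5=7
t=5: X=7, d=2 → birth, X_6=8
t=6: X=8, d=2 → birth, X_7=9
t=7: X=9, d=7 → birth, X_8=10
t=8: X=10, d=7 → birth, X_9=11
t=9: X=11, d=9 → hold, X_10=11
t=10: X=11, d=1 → birth, X_11=12


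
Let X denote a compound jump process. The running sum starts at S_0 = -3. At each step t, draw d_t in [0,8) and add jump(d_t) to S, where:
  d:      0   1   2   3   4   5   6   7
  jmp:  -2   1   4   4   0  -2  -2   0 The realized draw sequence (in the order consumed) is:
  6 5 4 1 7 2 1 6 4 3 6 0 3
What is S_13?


t=0: S=-3, d=6, jump=-2, S_1=-5
t=1: S=-5, d=5, jump=-2, S_2=-7
t=2: S=-7, d=4, jump=0, S_3=-7
t=3: S=-7, d=1, jump=1, S_4=-6
t=4: S=-6, d=7, jump=0, S_5=-6
t=5: S=-6, d=2, jump=4, S_6=-2
t=6: S=-2, d=1, jump=1, S_7=-1
t=7: S=-1, d=6, jump=-2, S_8=-3
t=8: S=-3, d=4, jump=0, S_9=-3
t=9: S=-3, d=3, jump=4, S_10=1
t=10: S=1, d=6, jump=-2, S_11=-1
t=11: S=-1, d=0, jump=-2, S_12=-3
t=12: S=-3, d=3, jump=4, S_13=1

1


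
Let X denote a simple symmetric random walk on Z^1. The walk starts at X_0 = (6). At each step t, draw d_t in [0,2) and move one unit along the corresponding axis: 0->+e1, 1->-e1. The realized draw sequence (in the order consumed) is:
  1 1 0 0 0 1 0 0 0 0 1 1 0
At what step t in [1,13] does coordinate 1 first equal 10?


10

t=0: X=(6), d=1 → -e1, X_1=(5)
t=1: X=(5), d=1 → -e1, X_2=(4)
t=2: X=(4), d=0 → +e1, X_3=(5)
t=3: X=(5), d=0 → +e1, X_4=(6)
t=4: X=(6), d=0 → +e1, X_5=(7)
t=5: X=(7), d=1 → -e1, X_6=(6)
t=6: X=(6), d=0 → +e1, X_7=(7)
t=7: X=(7), d=0 → +e1, X_8=(8)
t=8: X=(8), d=0 → +e1, X_9=(9)
t=9: X=(9), d=0 → +e1, X_10=(10)
t=10: X=(10), d=1 → -e1, X_11=(9)
t=11: X=(9), d=1 → -e1, X_12=(8)
t=12: X=(8), d=0 → +e1, X_13=(9)


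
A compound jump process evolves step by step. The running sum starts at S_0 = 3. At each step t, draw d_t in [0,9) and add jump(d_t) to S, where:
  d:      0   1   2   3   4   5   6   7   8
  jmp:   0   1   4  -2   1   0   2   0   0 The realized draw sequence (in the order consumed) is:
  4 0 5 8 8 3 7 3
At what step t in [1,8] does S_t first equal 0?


t=0: S=3, d=4, jump=1, S_1=4
t=1: S=4, d=0, jump=0, S_2=4
t=2: S=4, d=5, jump=0, S_3=4
t=3: S=4, d=8, jump=0, S_4=4
t=4: S=4, d=8, jump=0, S_5=4
t=5: S=4, d=3, jump=-2, S_6=2
t=6: S=2, d=7, jump=0, S_7=2
t=7: S=2, d=3, jump=-2, S_8=0

8
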